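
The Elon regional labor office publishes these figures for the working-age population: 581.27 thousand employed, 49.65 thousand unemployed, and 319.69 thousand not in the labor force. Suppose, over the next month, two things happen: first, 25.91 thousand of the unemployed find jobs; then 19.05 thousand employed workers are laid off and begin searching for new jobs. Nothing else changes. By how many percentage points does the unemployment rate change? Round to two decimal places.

The unemployment rate changes by −1.09 percentage points.

Initially, labor force = 581.27 + 49.65 = 630.92 thousand, so u = 49.65/630.92 = 7.87%.
After the first change, unemployed falls and employed rises by 25.91; labor force unchanged → E = 607.18, U = 23.74, labor force = 630.92 thousand.
After the second change, employed falls and unemployed rises by 19.05; labor force unchanged → E = 588.13, U = 42.79, labor force = 630.92 thousand.
New unemployment rate = 42.79 / 630.92 = 6.78%.
Change = 6.78% − 7.87% = −1.09 percentage points.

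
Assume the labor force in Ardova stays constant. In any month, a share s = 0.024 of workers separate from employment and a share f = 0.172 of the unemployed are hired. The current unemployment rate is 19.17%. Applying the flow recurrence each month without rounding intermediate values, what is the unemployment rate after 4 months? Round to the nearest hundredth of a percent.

With a fixed labor force, u_{t+1} = u_t + s·(1−u_t) − f·u_t = u_t·(1−s−f) + s.
Here 1−s−f = 0.804 and s = 0.024.
u_1 = 0.191700 × 0.804 + 0.024 = 0.178127.
u_2 = 0.178127 × 0.804 + 0.024 = 0.167214.
u_3 = 0.167214 × 0.804 + 0.024 = 0.158440.
u_4 = 0.158440 × 0.804 + 0.024 = 0.151386.

Unemployment rate after four months ≈ 15.14%.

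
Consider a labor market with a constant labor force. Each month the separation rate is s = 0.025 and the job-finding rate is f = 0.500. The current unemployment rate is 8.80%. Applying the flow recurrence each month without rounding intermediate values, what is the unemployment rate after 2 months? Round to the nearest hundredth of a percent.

With a fixed labor force, u_{t+1} = u_t + s·(1−u_t) − f·u_t = u_t·(1−s−f) + s.
Here 1−s−f = 0.475 and s = 0.025.
u_1 = 0.088000 × 0.475 + 0.025 = 0.066800.
u_2 = 0.066800 × 0.475 + 0.025 = 0.056730.

Unemployment rate after two months ≈ 5.67%.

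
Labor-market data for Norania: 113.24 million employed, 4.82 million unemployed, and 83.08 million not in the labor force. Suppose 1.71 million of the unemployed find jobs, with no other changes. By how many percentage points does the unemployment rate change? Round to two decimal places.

Initially, labor force = 113.24 + 4.82 = 118.06 million, so u = 4.82/118.06 = 4.08%.
After the change, unemployed falls and employed rises by 1.71; labor force unchanged → E = 114.95, U = 3.11, labor force = 118.06 million.
New unemployment rate = 3.11 / 118.06 = 2.63%.
Change = 2.63% − 4.08% = −1.45 percentage points.

The unemployment rate changes by −1.45 percentage points.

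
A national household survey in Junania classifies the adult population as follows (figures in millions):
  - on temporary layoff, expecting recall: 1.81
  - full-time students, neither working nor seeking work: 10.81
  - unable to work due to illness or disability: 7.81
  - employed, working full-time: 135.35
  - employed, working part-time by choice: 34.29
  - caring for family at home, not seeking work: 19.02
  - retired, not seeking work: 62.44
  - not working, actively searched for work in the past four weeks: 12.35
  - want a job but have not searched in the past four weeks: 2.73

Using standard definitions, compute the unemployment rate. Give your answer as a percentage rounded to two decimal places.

Employed = 135.35 + 34.29 = 169.64 million.
Unemployed = 1.81 + 12.35 = 14.16 million (jobless and actively searching, or on temporary layoff).
Labor force = 169.64 + 14.16 = 183.80 million.
Unemployment rate = 14.16 / 183.80 = 7.70%.

Unemployment rate ≈ 7.70%.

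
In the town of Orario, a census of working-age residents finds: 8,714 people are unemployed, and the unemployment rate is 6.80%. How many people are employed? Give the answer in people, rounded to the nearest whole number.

About 119,433 are employed.

Labor force = U / u = 8,714 / 0.0680 ≈ 128,147.
Employed = labor force − unemployed = 128,147 − 8,714 = 119,433.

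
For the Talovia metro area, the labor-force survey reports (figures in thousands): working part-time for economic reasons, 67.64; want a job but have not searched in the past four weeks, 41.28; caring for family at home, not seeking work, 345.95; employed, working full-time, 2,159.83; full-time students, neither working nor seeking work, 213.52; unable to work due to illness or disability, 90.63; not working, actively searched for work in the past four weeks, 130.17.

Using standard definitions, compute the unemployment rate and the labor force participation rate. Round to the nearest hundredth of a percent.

Employed = 67.64 + 2,159.83 = 2,227.47 thousand (anyone who worked, including part-time for economic reasons, counts as employed).
Unemployed = 130.17 thousand.
Labor force = 2,227.47 + 130.17 = 2,357.64 thousand.
Not in labor force = 41.28 + 345.95 + 213.52 + 90.63 = 691.38 thousand (those not working and not actively searching are outside the labor force — including those who want a job but have given up searching).
Civilian working-age population = 2,357.64 + 691.38 = 3,049.02 thousand.
Unemployment rate = 130.17 / 2,357.64 = 5.52%.
Labor force participation rate = 2,357.64 / 3,049.02 = 77.32%.

Unemployment rate ≈ 5.52%; labor force participation rate ≈ 77.32%.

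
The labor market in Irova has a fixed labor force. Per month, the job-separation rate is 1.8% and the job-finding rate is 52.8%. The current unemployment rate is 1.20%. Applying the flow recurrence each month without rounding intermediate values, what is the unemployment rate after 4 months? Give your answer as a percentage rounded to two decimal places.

Unemployment rate after four months ≈ 3.21%.

With a fixed labor force, u_{t+1} = u_t + s·(1−u_t) − f·u_t = u_t·(1−s−f) + s.
Here 1−s−f = 0.454 and s = 0.018.
u_1 = 0.012000 × 0.454 + 0.018 = 0.023448.
u_2 = 0.023448 × 0.454 + 0.018 = 0.028645.
u_3 = 0.028645 × 0.454 + 0.018 = 0.031005.
u_4 = 0.031005 × 0.454 + 0.018 = 0.032076.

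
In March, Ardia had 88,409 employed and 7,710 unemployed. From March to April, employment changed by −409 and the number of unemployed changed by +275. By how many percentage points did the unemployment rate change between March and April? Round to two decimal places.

March: labor force = 88,409 + 7,710 = 96,119; u = 7,710/96,119 = 8.02%.
April: labor force = 88,000 + 7,985 = 95,985; u = 7,985/95,985 = 8.32%.
Change = 8.32% − 8.02% = +0.30 pp.

The unemployment rate changed by +0.30 percentage points.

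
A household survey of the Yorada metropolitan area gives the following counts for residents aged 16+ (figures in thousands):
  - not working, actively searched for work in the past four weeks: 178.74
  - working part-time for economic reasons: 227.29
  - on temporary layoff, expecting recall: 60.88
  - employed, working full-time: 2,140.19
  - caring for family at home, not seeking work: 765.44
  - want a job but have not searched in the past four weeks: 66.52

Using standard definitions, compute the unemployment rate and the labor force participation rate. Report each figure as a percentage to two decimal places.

Employed = 227.29 + 2,140.19 = 2,367.48 thousand (anyone who worked, including part-time for economic reasons, counts as employed).
Unemployed = 178.74 + 60.88 = 239.62 thousand (jobless and actively searching, or on temporary layoff).
Labor force = 2,367.48 + 239.62 = 2,607.10 thousand.
Not in labor force = 765.44 + 66.52 = 831.96 thousand (those not working and not actively searching are outside the labor force — including those who want a job but have given up searching).
Civilian working-age population = 2,607.10 + 831.96 = 3,439.06 thousand.
Unemployment rate = 239.62 / 2,607.10 = 9.19%.
Labor force participation rate = 2,607.10 / 3,439.06 = 75.81%.

Unemployment rate ≈ 9.19%; labor force participation rate ≈ 75.81%.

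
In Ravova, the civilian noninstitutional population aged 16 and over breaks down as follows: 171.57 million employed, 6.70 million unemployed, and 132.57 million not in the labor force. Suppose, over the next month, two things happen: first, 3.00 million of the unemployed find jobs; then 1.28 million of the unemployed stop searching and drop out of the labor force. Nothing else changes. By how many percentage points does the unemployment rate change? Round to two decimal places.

Initially, labor force = 171.57 + 6.70 = 178.27 million, so u = 6.70/178.27 = 3.76%.
After the first change, unemployed falls and employed rises by 3.00; labor force unchanged → E = 174.57, U = 3.70, labor force = 178.27 million.
After the second change, unemployed and labor force both fall by 1.28 → E = 174.57, U = 2.42, labor force = 176.99 million.
New unemployment rate = 2.42 / 176.99 = 1.37%.
Change = 1.37% − 3.76% = −2.39 percentage points.

The unemployment rate changes by −2.39 percentage points.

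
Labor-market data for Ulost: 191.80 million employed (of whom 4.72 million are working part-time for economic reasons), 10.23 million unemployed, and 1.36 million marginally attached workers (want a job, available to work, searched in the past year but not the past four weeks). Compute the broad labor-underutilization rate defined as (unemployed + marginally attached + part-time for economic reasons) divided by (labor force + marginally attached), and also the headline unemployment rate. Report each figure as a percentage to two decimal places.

Labor force = 191.80 + 10.23 = 202.03 million.
Numerator = 10.23 + 1.36 + 4.72 = 16.31 million.
Denominator = 202.03 + 1.36 = 203.39 million.
Broad rate = 16.31 / 203.39 = 8.02%.
Headline unemployment rate = 10.23 / 202.03 = 5.06%.

Broad underutilization rate ≈ 8.02%; headline unemployment rate ≈ 5.06%.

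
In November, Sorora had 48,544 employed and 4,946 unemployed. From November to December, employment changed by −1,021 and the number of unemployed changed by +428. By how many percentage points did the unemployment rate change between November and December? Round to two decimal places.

The unemployment rate changed by +0.91 percentage points.

November: labor force = 48,544 + 4,946 = 53,490; u = 4,946/53,490 = 9.25%.
December: labor force = 47,523 + 5,374 = 52,897; u = 5,374/52,897 = 10.16%.
Change = 10.16% − 9.25% = +0.91 pp.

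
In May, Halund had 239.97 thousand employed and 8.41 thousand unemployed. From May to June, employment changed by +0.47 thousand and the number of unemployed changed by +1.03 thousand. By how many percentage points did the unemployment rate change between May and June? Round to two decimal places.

May: labor force = 239.97 + 8.41 = 248.38; u = 8.41/248.38 = 3.39%.
June: labor force = 240.44 + 9.44 = 249.88; u = 9.44/249.88 = 3.78%.
Change = 3.78% − 3.39% = +0.39 pp.

The unemployment rate changed by +0.39 percentage points.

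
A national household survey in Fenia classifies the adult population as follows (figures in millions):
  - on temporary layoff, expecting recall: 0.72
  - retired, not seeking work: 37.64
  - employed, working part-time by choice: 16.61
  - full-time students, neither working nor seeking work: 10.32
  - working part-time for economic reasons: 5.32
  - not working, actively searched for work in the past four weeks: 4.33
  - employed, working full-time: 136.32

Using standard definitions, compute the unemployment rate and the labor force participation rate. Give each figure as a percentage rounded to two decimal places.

Employed = 16.61 + 5.32 + 136.32 = 158.25 million (anyone who worked, including part-time for economic reasons, counts as employed).
Unemployed = 0.72 + 4.33 = 5.05 million (jobless and actively searching, or on temporary layoff).
Labor force = 158.25 + 5.05 = 163.30 million.
Not in labor force = 37.64 + 10.32 = 47.96 million (those not working and not actively searching are outside the labor force).
Civilian working-age population = 163.30 + 47.96 = 211.26 million.
Unemployment rate = 5.05 / 163.30 = 3.09%.
Labor force participation rate = 163.30 / 211.26 = 77.30%.

Unemployment rate ≈ 3.09%; labor force participation rate ≈ 77.30%.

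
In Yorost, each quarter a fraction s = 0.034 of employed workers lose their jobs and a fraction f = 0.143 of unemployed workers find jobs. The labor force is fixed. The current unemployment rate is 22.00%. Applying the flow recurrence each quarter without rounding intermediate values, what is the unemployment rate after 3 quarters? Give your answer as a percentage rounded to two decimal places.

Unemployment rate after three quarters ≈ 20.76%.

With a fixed labor force, u_{t+1} = u_t + s·(1−u_t) − f·u_t = u_t·(1−s−f) + s.
Here 1−s−f = 0.823 and s = 0.034.
u_1 = 0.220000 × 0.823 + 0.034 = 0.215060.
u_2 = 0.215060 × 0.823 + 0.034 = 0.210994.
u_3 = 0.210994 × 0.823 + 0.034 = 0.207648.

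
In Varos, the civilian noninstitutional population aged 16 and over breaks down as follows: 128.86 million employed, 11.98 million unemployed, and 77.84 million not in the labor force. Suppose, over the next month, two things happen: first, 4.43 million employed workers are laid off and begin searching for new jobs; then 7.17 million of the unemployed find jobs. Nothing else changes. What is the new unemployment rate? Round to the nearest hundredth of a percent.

Initially, labor force = 128.86 + 11.98 = 140.84 million, so u = 11.98/140.84 = 8.51%.
After the first change, employed falls and unemployed rises by 4.43; labor force unchanged → E = 124.43, U = 16.41, labor force = 140.84 million.
After the second change, unemployed falls and employed rises by 7.17; labor force unchanged → E = 131.60, U = 9.24, labor force = 140.84 million.
New unemployment rate = 9.24 / 140.84 = 6.56%.

New unemployment rate ≈ 6.56%.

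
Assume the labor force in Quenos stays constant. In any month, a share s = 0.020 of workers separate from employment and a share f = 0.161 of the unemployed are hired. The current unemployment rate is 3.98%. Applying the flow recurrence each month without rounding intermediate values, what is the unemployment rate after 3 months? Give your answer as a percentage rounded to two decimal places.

With a fixed labor force, u_{t+1} = u_t + s·(1−u_t) − f·u_t = u_t·(1−s−f) + s.
Here 1−s−f = 0.819 and s = 0.020.
u_1 = 0.039800 × 0.819 + 0.020 = 0.052596.
u_2 = 0.052596 × 0.819 + 0.020 = 0.063076.
u_3 = 0.063076 × 0.819 + 0.020 = 0.071659.

Unemployment rate after three months ≈ 7.17%.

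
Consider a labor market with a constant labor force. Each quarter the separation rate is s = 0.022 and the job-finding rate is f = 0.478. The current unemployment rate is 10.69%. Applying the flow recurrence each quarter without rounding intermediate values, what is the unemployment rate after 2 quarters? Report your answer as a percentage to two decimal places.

Unemployment rate after two quarters ≈ 5.97%.

With a fixed labor force, u_{t+1} = u_t + s·(1−u_t) − f·u_t = u_t·(1−s−f) + s.
Here 1−s−f = 0.500 and s = 0.022.
u_1 = 0.106900 × 0.500 + 0.022 = 0.075450.
u_2 = 0.075450 × 0.500 + 0.022 = 0.059725.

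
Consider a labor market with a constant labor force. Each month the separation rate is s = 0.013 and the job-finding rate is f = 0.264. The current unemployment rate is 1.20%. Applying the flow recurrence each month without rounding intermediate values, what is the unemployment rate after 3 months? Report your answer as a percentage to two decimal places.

With a fixed labor force, u_{t+1} = u_t + s·(1−u_t) − f·u_t = u_t·(1−s−f) + s.
Here 1−s−f = 0.723 and s = 0.013.
u_1 = 0.012000 × 0.723 + 0.013 = 0.021676.
u_2 = 0.021676 × 0.723 + 0.013 = 0.028672.
u_3 = 0.028672 × 0.723 + 0.013 = 0.033730.

Unemployment rate after three months ≈ 3.37%.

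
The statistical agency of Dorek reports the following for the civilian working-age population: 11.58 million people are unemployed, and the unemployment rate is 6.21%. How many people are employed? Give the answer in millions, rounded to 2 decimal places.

About 174.89 million are employed.

Labor force = U / u = 11.58 / 0.0621 ≈ 186.47 million.
Employed = labor force − unemployed = 186.47 − 11.58 = 174.89 million.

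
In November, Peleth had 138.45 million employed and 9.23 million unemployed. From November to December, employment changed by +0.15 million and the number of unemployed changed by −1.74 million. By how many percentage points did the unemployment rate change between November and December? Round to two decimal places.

The unemployment rate changed by −1.12 percentage points.

November: labor force = 138.45 + 9.23 = 147.68; u = 9.23/147.68 = 6.25%.
December: labor force = 138.60 + 7.49 = 146.09; u = 7.49/146.09 = 5.13%.
Change = 5.13% − 6.25% = −1.12 pp.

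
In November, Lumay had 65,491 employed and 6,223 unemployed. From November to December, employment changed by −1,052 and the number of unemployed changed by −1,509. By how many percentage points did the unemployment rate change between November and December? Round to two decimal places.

The unemployment rate changed by −1.86 percentage points.

November: labor force = 65,491 + 6,223 = 71,714; u = 6,223/71,714 = 8.68%.
December: labor force = 64,439 + 4,714 = 69,153; u = 4,714/69,153 = 6.82%.
Change = 6.82% − 8.68% = −1.86 pp.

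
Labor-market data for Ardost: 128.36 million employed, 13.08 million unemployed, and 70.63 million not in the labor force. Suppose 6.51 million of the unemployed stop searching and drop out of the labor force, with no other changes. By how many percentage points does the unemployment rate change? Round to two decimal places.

The unemployment rate changes by −4.38 percentage points.

Initially, labor force = 128.36 + 13.08 = 141.44 million, so u = 13.08/141.44 = 9.25%.
After the change, unemployed and labor force both fall by 6.51 → E = 128.36, U = 6.57, labor force = 134.93 million.
New unemployment rate = 6.57 / 134.93 = 4.87%.
Change = 4.87% − 9.25% = −4.38 percentage points.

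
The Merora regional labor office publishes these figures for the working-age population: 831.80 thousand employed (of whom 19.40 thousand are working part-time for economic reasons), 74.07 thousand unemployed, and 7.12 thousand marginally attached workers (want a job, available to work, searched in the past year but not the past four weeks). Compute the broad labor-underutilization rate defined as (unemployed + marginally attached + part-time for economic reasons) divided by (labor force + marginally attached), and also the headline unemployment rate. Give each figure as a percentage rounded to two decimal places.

Labor force = 831.80 + 74.07 = 905.87 thousand.
Numerator = 74.07 + 7.12 + 19.40 = 100.59 thousand.
Denominator = 905.87 + 7.12 = 912.99 thousand.
Broad rate = 100.59 / 912.99 = 11.02%.
Headline unemployment rate = 74.07 / 905.87 = 8.18%.

Broad underutilization rate ≈ 11.02%; headline unemployment rate ≈ 8.18%.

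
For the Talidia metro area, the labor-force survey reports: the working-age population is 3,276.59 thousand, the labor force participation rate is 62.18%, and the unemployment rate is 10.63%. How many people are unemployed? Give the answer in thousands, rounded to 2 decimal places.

Labor force = 0.6218 × 3,276.59 = 2,037.38 thousand.
Unemployed = 0.1063 × 2,037.38 ≈ 216.57 thousand.

About 216.57 thousand are unemployed.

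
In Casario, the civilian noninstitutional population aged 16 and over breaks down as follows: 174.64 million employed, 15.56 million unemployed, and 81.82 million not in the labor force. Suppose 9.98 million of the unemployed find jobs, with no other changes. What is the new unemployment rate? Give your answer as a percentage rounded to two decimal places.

Initially, labor force = 174.64 + 15.56 = 190.20 million, so u = 15.56/190.20 = 8.18%.
After the change, unemployed falls and employed rises by 9.98; labor force unchanged → E = 184.62, U = 5.58, labor force = 190.20 million.
New unemployment rate = 5.58 / 190.20 = 2.93%.

New unemployment rate ≈ 2.93%.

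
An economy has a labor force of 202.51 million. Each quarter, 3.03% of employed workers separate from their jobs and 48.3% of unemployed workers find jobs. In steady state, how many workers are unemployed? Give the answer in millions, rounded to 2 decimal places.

About 11.95 million are unemployed in steady state.

Steady-state unemployment rate u* = s/(s+f) = 3.03/(3.03+48.3) = 0.059030.
Unemployed = u* × labor force = 0.059030 × 202.51 ≈ 11.95 million.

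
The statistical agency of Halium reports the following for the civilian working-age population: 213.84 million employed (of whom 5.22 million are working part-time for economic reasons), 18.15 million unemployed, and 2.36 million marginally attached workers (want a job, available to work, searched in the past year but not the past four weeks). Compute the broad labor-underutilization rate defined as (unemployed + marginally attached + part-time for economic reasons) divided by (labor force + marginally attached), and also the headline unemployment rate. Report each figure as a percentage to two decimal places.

Labor force = 213.84 + 18.15 = 231.99 million.
Numerator = 18.15 + 2.36 + 5.22 = 25.73 million.
Denominator = 231.99 + 2.36 = 234.35 million.
Broad rate = 25.73 / 234.35 = 10.98%.
Headline unemployment rate = 18.15 / 231.99 = 7.82%.

Broad underutilization rate ≈ 10.98%; headline unemployment rate ≈ 7.82%.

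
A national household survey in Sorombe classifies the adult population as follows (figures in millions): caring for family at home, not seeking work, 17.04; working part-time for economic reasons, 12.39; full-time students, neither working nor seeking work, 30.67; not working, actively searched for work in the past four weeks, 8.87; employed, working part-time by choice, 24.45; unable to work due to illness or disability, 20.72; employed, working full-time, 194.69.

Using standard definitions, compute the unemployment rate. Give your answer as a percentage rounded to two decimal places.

Employed = 12.39 + 24.45 + 194.69 = 231.53 million (anyone who worked, including part-time for economic reasons, counts as employed).
Unemployed = 8.87 million.
Labor force = 231.53 + 8.87 = 240.40 million.
Unemployment rate = 8.87 / 240.40 = 3.69%.

Unemployment rate ≈ 3.69%.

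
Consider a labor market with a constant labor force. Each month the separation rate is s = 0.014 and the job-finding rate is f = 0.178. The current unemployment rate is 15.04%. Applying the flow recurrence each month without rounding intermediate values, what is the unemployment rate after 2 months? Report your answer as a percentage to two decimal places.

Unemployment rate after two months ≈ 12.35%.

With a fixed labor force, u_{t+1} = u_t + s·(1−u_t) − f·u_t = u_t·(1−s−f) + s.
Here 1−s−f = 0.808 and s = 0.014.
u_1 = 0.150400 × 0.808 + 0.014 = 0.135523.
u_2 = 0.135523 × 0.808 + 0.014 = 0.123503.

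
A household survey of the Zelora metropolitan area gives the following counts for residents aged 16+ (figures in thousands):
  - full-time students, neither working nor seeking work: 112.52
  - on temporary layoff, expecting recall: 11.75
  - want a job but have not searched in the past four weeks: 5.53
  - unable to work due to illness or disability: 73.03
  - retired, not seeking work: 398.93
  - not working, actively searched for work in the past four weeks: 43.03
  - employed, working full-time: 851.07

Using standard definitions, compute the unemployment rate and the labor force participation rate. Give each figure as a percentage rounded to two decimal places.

Employed = 851.07 thousand.
Unemployed = 11.75 + 43.03 = 54.78 thousand (jobless and actively searching, or on temporary layoff).
Labor force = 851.07 + 54.78 = 905.85 thousand.
Not in labor force = 112.52 + 5.53 + 73.03 + 398.93 = 590.01 thousand (those not working and not actively searching are outside the labor force — including those who want a job but have given up searching).
Civilian working-age population = 905.85 + 590.01 = 1,495.86 thousand.
Unemployment rate = 54.78 / 905.85 = 6.05%.
Labor force participation rate = 905.85 / 1,495.86 = 60.56%.

Unemployment rate ≈ 6.05%; labor force participation rate ≈ 60.56%.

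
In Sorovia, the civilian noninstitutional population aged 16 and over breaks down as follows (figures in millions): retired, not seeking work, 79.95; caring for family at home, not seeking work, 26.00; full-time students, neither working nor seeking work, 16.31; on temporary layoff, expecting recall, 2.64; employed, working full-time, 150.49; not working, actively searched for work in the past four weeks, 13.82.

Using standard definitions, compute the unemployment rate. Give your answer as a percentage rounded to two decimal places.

Unemployment rate ≈ 9.86%.

Employed = 150.49 million.
Unemployed = 2.64 + 13.82 = 16.46 million (jobless and actively searching, or on temporary layoff).
Labor force = 150.49 + 16.46 = 166.95 million.
Unemployment rate = 16.46 / 166.95 = 9.86%.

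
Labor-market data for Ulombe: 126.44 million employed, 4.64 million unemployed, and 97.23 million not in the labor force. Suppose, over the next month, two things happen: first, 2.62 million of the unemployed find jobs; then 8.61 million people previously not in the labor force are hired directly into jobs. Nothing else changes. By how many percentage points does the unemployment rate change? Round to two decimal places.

The unemployment rate changes by −2.09 percentage points.

Initially, labor force = 126.44 + 4.64 = 131.08 million, so u = 4.64/131.08 = 3.54%.
After the first change, unemployed falls and employed rises by 2.62; labor force unchanged → E = 129.06, U = 2.02, labor force = 131.08 million.
After the second change, employed and labor force both rise by 8.61; unemployed unchanged → E = 137.67, U = 2.02, labor force = 139.69 million.
New unemployment rate = 2.02 / 139.69 = 1.45%.
Change = 1.45% − 3.54% = −2.09 percentage points.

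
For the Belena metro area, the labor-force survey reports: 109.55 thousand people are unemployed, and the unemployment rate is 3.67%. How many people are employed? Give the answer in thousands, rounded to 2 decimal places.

About 2,875.46 thousand are employed.

Labor force = U / u = 109.55 / 0.0367 ≈ 2,985.01 thousand.
Employed = labor force − unemployed = 2,985.01 − 109.55 = 2,875.46 thousand.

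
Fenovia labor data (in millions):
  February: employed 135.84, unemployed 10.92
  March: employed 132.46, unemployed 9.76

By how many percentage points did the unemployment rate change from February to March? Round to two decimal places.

The unemployment rate changed by −0.58 percentage points.

February: labor force = 135.84 + 10.92 = 146.76; u = 10.92/146.76 = 7.44%.
March: labor force = 132.46 + 9.76 = 142.22; u = 9.76/142.22 = 6.86%.
Change = 6.86% − 7.44% = −0.58 pp.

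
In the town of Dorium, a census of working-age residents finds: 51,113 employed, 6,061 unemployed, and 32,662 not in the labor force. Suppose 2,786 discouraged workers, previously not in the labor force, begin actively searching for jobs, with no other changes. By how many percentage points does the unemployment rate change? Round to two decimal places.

Initially, labor force = 51,113 + 6,061 = 57,174, so u = 6,061/57,174 = 10.60%.
After the change, unemployed and labor force both rise by 2,786 → E = 51,113, U = 8,847, labor force = 59,960.
New unemployment rate = 8,847 / 59,960 = 14.75%.
Change = 14.75% − 10.60% = +4.15 percentage points.

The unemployment rate changes by +4.15 percentage points.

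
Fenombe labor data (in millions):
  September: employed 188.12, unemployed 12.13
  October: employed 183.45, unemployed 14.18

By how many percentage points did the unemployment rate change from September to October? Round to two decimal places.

September: labor force = 188.12 + 12.13 = 200.25; u = 12.13/200.25 = 6.06%.
October: labor force = 183.45 + 14.18 = 197.63; u = 14.18/197.63 = 7.18%.
Change = 7.18% − 6.06% = +1.12 pp.

The unemployment rate changed by +1.12 percentage points.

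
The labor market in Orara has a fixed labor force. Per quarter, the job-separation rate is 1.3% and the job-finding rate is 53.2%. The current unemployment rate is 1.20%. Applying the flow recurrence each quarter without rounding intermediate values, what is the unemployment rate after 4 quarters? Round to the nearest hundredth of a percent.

With a fixed labor force, u_{t+1} = u_t + s·(1−u_t) − f·u_t = u_t·(1−s−f) + s.
Here 1−s−f = 0.455 and s = 0.013.
u_1 = 0.012000 × 0.455 + 0.013 = 0.018460.
u_2 = 0.018460 × 0.455 + 0.013 = 0.021399.
u_3 = 0.021399 × 0.455 + 0.013 = 0.022737.
u_4 = 0.022737 × 0.455 + 0.013 = 0.023345.

Unemployment rate after four quarters ≈ 2.33%.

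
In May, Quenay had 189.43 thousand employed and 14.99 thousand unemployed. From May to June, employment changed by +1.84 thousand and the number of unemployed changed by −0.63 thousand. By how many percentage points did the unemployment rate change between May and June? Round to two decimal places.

The unemployment rate changed by −0.35 percentage points.

May: labor force = 189.43 + 14.99 = 204.42; u = 14.99/204.42 = 7.33%.
June: labor force = 191.27 + 14.36 = 205.63; u = 14.36/205.63 = 6.98%.
Change = 6.98% − 7.33% = −0.35 pp.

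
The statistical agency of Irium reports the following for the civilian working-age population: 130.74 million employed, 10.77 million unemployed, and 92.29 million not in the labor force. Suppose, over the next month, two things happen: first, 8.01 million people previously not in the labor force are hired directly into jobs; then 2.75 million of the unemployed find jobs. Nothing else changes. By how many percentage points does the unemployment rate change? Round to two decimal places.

The unemployment rate changes by −2.25 percentage points.

Initially, labor force = 130.74 + 10.77 = 141.51 million, so u = 10.77/141.51 = 7.61%.
After the first change, employed and labor force both rise by 8.01; unemployed unchanged → E = 138.75, U = 10.77, labor force = 149.52 million.
After the second change, unemployed falls and employed rises by 2.75; labor force unchanged → E = 141.50, U = 8.02, labor force = 149.52 million.
New unemployment rate = 8.02 / 149.52 = 5.36%.
Change = 5.36% − 7.61% = −2.25 percentage points.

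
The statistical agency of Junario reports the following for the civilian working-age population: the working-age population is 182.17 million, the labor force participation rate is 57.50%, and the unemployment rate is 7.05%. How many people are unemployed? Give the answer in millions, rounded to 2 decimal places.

Labor force = 0.5750 × 182.17 = 104.75 million.
Unemployed = 0.0705 × 104.75 ≈ 7.38 million.

About 7.38 million are unemployed.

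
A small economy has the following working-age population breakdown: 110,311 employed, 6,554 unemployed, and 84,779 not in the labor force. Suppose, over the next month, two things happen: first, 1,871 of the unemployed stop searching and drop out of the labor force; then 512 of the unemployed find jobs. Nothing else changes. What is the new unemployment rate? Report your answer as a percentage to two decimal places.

Initially, labor force = 110,311 + 6,554 = 116,865, so u = 6,554/116,865 = 5.61%.
After the first change, unemployed and labor force both fall by 1,871 → E = 110,311, U = 4,683, labor force = 114,994.
After the second change, unemployed falls and employed rises by 512; labor force unchanged → E = 110,823, U = 4,171, labor force = 114,994.
New unemployment rate = 4,171 / 114,994 = 3.63%.

New unemployment rate ≈ 3.63%.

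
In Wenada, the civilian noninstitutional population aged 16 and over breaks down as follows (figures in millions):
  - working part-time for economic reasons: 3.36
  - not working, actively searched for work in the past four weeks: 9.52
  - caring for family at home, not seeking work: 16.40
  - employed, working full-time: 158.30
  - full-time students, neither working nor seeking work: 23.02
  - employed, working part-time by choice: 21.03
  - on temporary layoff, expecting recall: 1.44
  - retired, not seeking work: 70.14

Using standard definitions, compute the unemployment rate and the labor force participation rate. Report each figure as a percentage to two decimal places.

Unemployment rate ≈ 5.66%; labor force participation rate ≈ 63.87%.

Employed = 3.36 + 158.30 + 21.03 = 182.69 million (anyone who worked, including part-time for economic reasons, counts as employed).
Unemployed = 9.52 + 1.44 = 10.96 million (jobless and actively searching, or on temporary layoff).
Labor force = 182.69 + 10.96 = 193.65 million.
Not in labor force = 16.40 + 23.02 + 70.14 = 109.56 million (those not working and not actively searching are outside the labor force).
Civilian working-age population = 193.65 + 109.56 = 303.21 million.
Unemployment rate = 10.96 / 193.65 = 5.66%.
Labor force participation rate = 193.65 / 303.21 = 63.87%.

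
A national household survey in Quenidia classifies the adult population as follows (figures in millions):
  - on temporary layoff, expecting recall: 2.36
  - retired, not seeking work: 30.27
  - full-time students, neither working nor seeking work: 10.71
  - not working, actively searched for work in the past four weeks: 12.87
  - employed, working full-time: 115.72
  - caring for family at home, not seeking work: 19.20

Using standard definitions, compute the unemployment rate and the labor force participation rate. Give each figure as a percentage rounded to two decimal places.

Employed = 115.72 million.
Unemployed = 2.36 + 12.87 = 15.23 million (jobless and actively searching, or on temporary layoff).
Labor force = 115.72 + 15.23 = 130.95 million.
Not in labor force = 30.27 + 10.71 + 19.20 = 60.18 million (those not working and not actively searching are outside the labor force).
Civilian working-age population = 130.95 + 60.18 = 191.13 million.
Unemployment rate = 15.23 / 130.95 = 11.63%.
Labor force participation rate = 130.95 / 191.13 = 68.51%.

Unemployment rate ≈ 11.63%; labor force participation rate ≈ 68.51%.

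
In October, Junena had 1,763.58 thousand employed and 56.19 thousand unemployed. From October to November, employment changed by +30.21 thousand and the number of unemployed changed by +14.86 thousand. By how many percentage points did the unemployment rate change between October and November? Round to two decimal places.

October: labor force = 1,763.58 + 56.19 = 1,819.77; u = 56.19/1,819.77 = 3.09%.
November: labor force = 1,793.79 + 71.05 = 1,864.84; u = 71.05/1,864.84 = 3.81%.
Change = 3.81% − 3.09% = +0.72 pp.

The unemployment rate changed by +0.72 percentage points.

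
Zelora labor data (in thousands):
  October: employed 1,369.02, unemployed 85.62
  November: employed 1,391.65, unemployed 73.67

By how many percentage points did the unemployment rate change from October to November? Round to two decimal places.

The unemployment rate changed by −0.86 percentage points.

October: labor force = 1,369.02 + 85.62 = 1,454.64; u = 85.62/1,454.64 = 5.89%.
November: labor force = 1,391.65 + 73.67 = 1,465.32; u = 73.67/1,465.32 = 5.03%.
Change = 5.03% − 5.89% = −0.86 pp.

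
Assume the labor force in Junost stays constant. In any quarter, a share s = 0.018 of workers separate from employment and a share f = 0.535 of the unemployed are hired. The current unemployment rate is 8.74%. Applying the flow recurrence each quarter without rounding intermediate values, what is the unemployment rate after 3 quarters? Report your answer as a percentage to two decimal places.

Unemployment rate after three quarters ≈ 3.74%.

With a fixed labor force, u_{t+1} = u_t + s·(1−u_t) − f·u_t = u_t·(1−s−f) + s.
Here 1−s−f = 0.447 and s = 0.018.
u_1 = 0.087400 × 0.447 + 0.018 = 0.057068.
u_2 = 0.057068 × 0.447 + 0.018 = 0.043509.
u_3 = 0.043509 × 0.447 + 0.018 = 0.037449.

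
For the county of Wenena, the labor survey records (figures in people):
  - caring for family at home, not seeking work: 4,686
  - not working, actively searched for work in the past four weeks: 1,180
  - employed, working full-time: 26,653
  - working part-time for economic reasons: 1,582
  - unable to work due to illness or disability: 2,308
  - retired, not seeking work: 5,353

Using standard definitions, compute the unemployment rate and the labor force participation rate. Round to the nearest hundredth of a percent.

Employed = 26,653 + 1,582 = 28,235 (anyone who worked, including part-time for economic reasons, counts as employed).
Unemployed = 1,180.
Labor force = 28,235 + 1,180 = 29,415.
Not in labor force = 4,686 + 2,308 + 5,353 = 12,347 (those not working and not actively searching are outside the labor force).
Civilian working-age population = 29,415 + 12,347 = 41,762.
Unemployment rate = 1,180 / 29,415 = 4.01%.
Labor force participation rate = 29,415 / 41,762 = 70.43%.

Unemployment rate ≈ 4.01%; labor force participation rate ≈ 70.43%.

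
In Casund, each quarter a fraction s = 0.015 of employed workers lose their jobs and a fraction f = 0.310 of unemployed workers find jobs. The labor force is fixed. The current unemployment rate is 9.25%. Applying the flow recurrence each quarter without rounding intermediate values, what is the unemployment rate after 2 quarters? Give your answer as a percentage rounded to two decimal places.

Unemployment rate after two quarters ≈ 6.73%.

With a fixed labor force, u_{t+1} = u_t + s·(1−u_t) − f·u_t = u_t·(1−s−f) + s.
Here 1−s−f = 0.675 and s = 0.015.
u_1 = 0.092500 × 0.675 + 0.015 = 0.077437.
u_2 = 0.077437 × 0.675 + 0.015 = 0.067270.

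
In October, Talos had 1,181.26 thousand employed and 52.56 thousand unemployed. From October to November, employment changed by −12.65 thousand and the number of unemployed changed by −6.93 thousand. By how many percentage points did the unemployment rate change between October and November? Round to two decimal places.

October: labor force = 1,181.26 + 52.56 = 1,233.82; u = 52.56/1,233.82 = 4.26%.
November: labor force = 1,168.61 + 45.63 = 1,214.24; u = 45.63/1,214.24 = 3.76%.
Change = 3.76% − 4.26% = −0.50 pp.

The unemployment rate changed by −0.50 percentage points.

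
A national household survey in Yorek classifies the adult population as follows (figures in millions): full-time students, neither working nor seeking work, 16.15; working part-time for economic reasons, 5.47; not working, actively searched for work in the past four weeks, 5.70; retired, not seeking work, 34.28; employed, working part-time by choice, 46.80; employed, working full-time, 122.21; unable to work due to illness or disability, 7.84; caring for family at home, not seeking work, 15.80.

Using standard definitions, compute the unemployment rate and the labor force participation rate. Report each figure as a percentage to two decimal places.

Unemployment rate ≈ 3.16%; labor force participation rate ≈ 70.87%.

Employed = 5.47 + 46.80 + 122.21 = 174.48 million (anyone who worked, including part-time for economic reasons, counts as employed).
Unemployed = 5.70 million.
Labor force = 174.48 + 5.70 = 180.18 million.
Not in labor force = 16.15 + 34.28 + 7.84 + 15.80 = 74.07 million (those not working and not actively searching are outside the labor force).
Civilian working-age population = 180.18 + 74.07 = 254.25 million.
Unemployment rate = 5.70 / 180.18 = 3.16%.
Labor force participation rate = 180.18 / 254.25 = 70.87%.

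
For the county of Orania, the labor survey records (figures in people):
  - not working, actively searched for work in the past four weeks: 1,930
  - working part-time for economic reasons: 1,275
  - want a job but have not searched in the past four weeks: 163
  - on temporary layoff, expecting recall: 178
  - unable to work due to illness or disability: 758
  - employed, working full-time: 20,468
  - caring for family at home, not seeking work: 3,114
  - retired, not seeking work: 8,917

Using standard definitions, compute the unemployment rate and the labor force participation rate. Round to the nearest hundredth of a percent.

Unemployment rate ≈ 8.84%; labor force participation rate ≈ 64.81%.

Employed = 1,275 + 20,468 = 21,743 (anyone who worked, including part-time for economic reasons, counts as employed).
Unemployed = 1,930 + 178 = 2,108 (jobless and actively searching, or on temporary layoff).
Labor force = 21,743 + 2,108 = 23,851.
Not in labor force = 163 + 758 + 3,114 + 8,917 = 12,952 (those not working and not actively searching are outside the labor force — including those who want a job but have given up searching).
Civilian working-age population = 23,851 + 12,952 = 36,803.
Unemployment rate = 2,108 / 23,851 = 8.84%.
Labor force participation rate = 23,851 / 36,803 = 64.81%.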